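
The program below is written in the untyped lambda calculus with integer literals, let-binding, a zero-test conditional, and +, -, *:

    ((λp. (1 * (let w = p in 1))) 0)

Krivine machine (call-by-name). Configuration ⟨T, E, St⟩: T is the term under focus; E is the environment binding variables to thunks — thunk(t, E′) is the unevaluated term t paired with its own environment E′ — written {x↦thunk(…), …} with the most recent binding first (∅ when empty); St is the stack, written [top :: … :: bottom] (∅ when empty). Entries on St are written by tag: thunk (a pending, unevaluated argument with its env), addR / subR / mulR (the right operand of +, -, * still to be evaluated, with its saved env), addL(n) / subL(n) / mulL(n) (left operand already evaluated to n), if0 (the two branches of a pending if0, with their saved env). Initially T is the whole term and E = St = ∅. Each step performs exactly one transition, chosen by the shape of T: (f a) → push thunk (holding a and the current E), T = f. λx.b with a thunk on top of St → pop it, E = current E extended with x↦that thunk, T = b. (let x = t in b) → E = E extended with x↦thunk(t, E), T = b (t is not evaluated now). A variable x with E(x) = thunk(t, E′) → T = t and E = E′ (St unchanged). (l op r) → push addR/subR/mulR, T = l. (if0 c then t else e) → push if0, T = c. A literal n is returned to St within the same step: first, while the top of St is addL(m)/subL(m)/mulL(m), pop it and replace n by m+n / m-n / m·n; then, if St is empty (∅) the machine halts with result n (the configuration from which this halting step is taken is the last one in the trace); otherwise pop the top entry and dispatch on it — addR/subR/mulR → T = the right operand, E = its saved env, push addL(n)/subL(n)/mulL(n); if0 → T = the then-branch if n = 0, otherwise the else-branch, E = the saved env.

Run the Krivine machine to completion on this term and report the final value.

Answer: 1

Machine steps:
[0] ⟨T=((λp. (1 * (let w = p in 1))) 0); E=∅; St=∅⟩
[1] ⟨T=(λp. (1 * (let w = p in 1))); E=∅; St=[thunk]⟩
[2] ⟨T=(1 * (let w = p in 1)); E={p↦thunk(0, ∅)}; St=∅⟩
[3] ⟨T=1; E={p↦thunk(0, ∅)}; St=[mulR]⟩
[4] ⟨T=(let w = p in 1); E={p↦thunk(0, ∅)}; St=[mulL(1)]⟩
[5] ⟨T=1; E={w↦thunk(p, {p↦thunk(0, ∅)}), p↦thunk(0, ∅)}; St=[mulL(1)]⟩
→ final value 1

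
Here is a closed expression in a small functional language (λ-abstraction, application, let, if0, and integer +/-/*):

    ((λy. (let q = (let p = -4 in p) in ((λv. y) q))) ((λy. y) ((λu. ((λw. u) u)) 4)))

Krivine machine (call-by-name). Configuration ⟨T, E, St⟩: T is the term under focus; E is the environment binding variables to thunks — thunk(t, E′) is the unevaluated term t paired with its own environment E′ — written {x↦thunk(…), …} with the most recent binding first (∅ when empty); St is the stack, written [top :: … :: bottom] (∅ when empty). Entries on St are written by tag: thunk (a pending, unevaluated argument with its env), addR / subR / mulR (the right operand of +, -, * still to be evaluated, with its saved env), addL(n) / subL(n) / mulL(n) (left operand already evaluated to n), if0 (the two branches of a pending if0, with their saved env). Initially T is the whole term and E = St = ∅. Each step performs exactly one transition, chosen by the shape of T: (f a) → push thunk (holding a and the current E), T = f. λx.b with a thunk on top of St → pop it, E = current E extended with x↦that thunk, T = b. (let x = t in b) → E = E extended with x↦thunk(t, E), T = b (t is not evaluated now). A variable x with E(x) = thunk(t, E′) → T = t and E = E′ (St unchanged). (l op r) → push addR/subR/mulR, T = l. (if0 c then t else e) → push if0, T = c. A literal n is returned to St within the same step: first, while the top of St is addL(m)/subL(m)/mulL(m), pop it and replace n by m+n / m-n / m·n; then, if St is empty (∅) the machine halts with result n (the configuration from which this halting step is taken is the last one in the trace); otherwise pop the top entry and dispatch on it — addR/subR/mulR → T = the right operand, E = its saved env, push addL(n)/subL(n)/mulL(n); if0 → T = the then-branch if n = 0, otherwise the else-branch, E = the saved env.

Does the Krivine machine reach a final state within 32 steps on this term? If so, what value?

step 0: ⟨T=((λy. (let q = (let p = -4 in p) in ((λv. y) q))) ((λy. y) ((λu. ((λw. u) u)) 4))); E=∅; St=∅⟩
step 1: ⟨T=(λy. (let q = (let p = -4 in p) in ((λv. y) q))); E=∅; St=[thunk]⟩
step 2: ⟨T=(let q = (let p = -4 in p) in ((λv. y) q)); E={y↦thunk(((λy. y) ((λu. ((λw. u) u)) 4)), ∅)}; St=∅⟩
step 3: ⟨T=((λv. y) q); E={q↦thunk((let p = -4 in p), {y↦thunk(((λy. y) ((λu. ((λw. u) u)) 4)), ∅)}), y↦thunk(((λy. y) ((λu. ((λw. u) u)) 4)), ∅)}; St=∅⟩
step 4: ⟨T=(λv. y); E={q↦thunk((let p = -4 in p), {y↦thunk(((λy. y) ((λu. ((λw. u) u)) 4)), ∅)}), y↦thunk(((λy. y) ((λu. ((λw. u) u)) 4)), ∅)}; St=[thunk]⟩
step 5: ⟨T=y; E={v↦thunk(q, {q↦thunk((let p = -4 in p), {y↦thunk(((λy. y) ((λu. ((λw. u) u)) 4)), ∅)}), y↦thunk(((λy. y) ((λu. ((λw. u) u)) 4)), ∅)}), q↦thunk((let p = -4 in p), {y↦thunk(((λy. y) ((λu. ((λw. u) u)) 4)), ∅)}), y↦thunk(((λy. y) ((λu. ((λw. u) u)) 4)), ∅)}; St=∅⟩
step 6: ⟨T=((λy. y) ((λu. ((λw. u) u)) 4)); E=∅; St=∅⟩
step 7: ⟨T=(λy. y); E=∅; St=[thunk]⟩
step 8: ⟨T=y; E={y↦thunk(((λu. ((λw. u) u)) 4), ∅)}; St=∅⟩
step 9: ⟨T=((λu. ((λw. u) u)) 4); E=∅; St=∅⟩
step 10: ⟨T=(λu. ((λw. u) u)); E=∅; St=[thunk]⟩
step 11: ⟨T=((λw. u) u); E={u↦thunk(4, ∅)}; St=∅⟩
step 12: ⟨T=(λw. u); E={u↦thunk(4, ∅)}; St=[thunk]⟩
step 13: ⟨T=u; E={w↦thunk(u, {u↦thunk(4, ∅)}), u↦thunk(4, ∅)}; St=∅⟩
step 14: ⟨T=4; E=∅; St=∅⟩
→ final value 4

Answer: 4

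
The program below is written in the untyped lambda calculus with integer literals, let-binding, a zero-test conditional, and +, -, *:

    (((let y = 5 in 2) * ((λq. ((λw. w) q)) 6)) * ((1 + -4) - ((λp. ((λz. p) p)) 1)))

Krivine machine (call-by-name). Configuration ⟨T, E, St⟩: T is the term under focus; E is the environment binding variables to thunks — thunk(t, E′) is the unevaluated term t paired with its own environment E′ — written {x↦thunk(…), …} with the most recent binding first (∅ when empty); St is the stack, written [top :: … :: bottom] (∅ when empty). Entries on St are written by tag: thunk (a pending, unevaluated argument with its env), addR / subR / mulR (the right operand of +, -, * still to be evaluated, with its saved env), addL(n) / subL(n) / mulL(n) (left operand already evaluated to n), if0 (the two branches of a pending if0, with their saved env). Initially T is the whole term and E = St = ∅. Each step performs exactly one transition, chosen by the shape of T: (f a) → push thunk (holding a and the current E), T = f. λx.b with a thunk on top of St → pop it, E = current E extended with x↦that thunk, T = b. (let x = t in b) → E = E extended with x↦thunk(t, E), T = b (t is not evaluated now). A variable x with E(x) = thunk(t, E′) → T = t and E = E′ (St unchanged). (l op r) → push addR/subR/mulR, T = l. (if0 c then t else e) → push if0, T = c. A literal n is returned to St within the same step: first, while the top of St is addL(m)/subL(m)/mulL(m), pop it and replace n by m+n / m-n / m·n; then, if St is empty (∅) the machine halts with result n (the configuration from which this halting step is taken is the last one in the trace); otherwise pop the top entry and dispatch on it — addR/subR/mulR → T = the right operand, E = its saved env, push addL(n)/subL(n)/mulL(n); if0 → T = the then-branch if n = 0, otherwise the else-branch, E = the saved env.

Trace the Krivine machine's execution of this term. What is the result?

Answer: -48

Machine steps:
0. [T=(((let y = 5 in 2) * ((λq. ((λw. w) q)) 6)) * ((1 + -4) - ((λp. ((λz. p) p)) 1))) | E=∅ | St=∅]
1. [T=((let y = 5 in 2) * ((λq. ((λw. w) q)) 6)) | E=∅ | St=[mulR]]
2. [T=(let y = 5 in 2) | E=∅ | St=[mulR :: mulR]]
3. [T=2 | E={y↦thunk(5, ∅)} | St=[mulR :: mulR]]
4. [T=((λq. ((λw. w) q)) 6) | E=∅ | St=[mulL(2) :: mulR]]
5. [T=(λq. ((λw. w) q)) | E=∅ | St=[thunk :: mulL(2) :: mulR]]
6. [T=((λw. w) q) | E={q↦thunk(6, ∅)} | St=[mulL(2) :: mulR]]
7. [T=(λw. w) | E={q↦thunk(6, ∅)} | St=[thunk :: mulL(2) :: mulR]]
8. [T=w | E={w↦thunk(q, {q↦thunk(6, ∅)}), q↦thunk(6, ∅)} | St=[mulL(2) :: mulR]]
9. [T=q | E={q↦thunk(6, ∅)} | St=[mulL(2) :: mulR]]
10. [T=6 | E=∅ | St=[mulL(2) :: mulR]]
11. [T=((1 + -4) - ((λp. ((λz. p) p)) 1)) | E=∅ | St=[mulL(12)]]
12. [T=(1 + -4) | E=∅ | St=[subR :: mulL(12)]]
13. [T=1 | E=∅ | St=[addR :: subR :: mulL(12)]]
14. [T=-4 | E=∅ | St=[addL(1) :: subR :: mulL(12)]]
15. [T=((λp. ((λz. p) p)) 1) | E=∅ | St=[subL(-3) :: mulL(12)]]
16. [T=(λp. ((λz. p) p)) | E=∅ | St=[thunk :: subL(-3) :: mulL(12)]]
17. [T=((λz. p) p) | E={p↦thunk(1, ∅)} | St=[subL(-3) :: mulL(12)]]
18. [T=(λz. p) | E={p↦thunk(1, ∅)} | St=[thunk :: subL(-3) :: mulL(12)]]
19. [T=p | E={z↦thunk(p, {p↦thunk(1, ∅)}), p↦thunk(1, ∅)} | St=[subL(-3) :: mulL(12)]]
20. [T=1 | E=∅ | St=[subL(-3) :: mulL(12)]]
→ final value -48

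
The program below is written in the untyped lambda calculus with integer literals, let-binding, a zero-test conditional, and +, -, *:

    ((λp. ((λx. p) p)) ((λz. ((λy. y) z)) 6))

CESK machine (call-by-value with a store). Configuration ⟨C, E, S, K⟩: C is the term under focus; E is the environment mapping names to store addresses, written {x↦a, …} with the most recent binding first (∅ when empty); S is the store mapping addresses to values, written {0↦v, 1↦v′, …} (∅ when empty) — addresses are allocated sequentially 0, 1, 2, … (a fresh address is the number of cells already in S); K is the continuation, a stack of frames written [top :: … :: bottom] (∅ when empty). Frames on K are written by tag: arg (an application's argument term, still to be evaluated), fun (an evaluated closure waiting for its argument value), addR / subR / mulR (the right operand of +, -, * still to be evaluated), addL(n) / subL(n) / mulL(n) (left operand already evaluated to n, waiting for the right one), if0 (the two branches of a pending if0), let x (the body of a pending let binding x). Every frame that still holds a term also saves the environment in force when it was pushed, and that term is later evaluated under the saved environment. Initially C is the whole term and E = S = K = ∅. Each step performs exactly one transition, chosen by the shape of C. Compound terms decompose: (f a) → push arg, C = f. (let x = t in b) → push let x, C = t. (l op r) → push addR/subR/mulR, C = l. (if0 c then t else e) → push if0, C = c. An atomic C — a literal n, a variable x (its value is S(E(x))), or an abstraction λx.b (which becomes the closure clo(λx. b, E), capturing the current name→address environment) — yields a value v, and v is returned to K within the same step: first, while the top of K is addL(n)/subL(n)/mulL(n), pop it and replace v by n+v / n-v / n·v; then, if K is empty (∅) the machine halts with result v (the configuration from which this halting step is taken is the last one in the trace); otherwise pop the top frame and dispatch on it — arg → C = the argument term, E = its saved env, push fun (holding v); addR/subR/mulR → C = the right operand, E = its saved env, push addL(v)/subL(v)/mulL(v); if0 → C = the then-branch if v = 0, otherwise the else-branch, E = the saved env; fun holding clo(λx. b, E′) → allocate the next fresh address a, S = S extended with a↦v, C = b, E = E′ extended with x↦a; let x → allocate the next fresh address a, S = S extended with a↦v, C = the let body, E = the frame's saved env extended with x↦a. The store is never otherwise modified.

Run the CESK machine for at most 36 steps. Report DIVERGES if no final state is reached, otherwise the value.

[0] ⟨C=((λp. ((λx. p) p)) ((λz. ((λy. y) z)) 6)); E=∅; S=∅; K=∅⟩
[1] ⟨C=(λp. ((λx. p) p)); E=∅; S=∅; K=[arg]⟩
[2] ⟨C=((λz. ((λy. y) z)) 6); E=∅; S=∅; K=[fun]⟩
[3] ⟨C=(λz. ((λy. y) z)); E=∅; S=∅; K=[arg :: fun]⟩
[4] ⟨C=6; E=∅; S=∅; K=[fun :: fun]⟩
[5] ⟨C=((λy. y) z); E={z↦0}; S={0↦6}; K=[fun]⟩
[6] ⟨C=(λy. y); E={z↦0}; S={0↦6}; K=[arg :: fun]⟩
[7] ⟨C=z; E={z↦0}; S={0↦6}; K=[fun :: fun]⟩
[8] ⟨C=y; E={y↦1, z↦0}; S={0↦6, 1↦6}; K=[fun]⟩
[9] ⟨C=((λx. p) p); E={p↦2}; S={0↦6, 1↦6, 2↦6}; K=∅⟩
[10] ⟨C=(λx. p); E={p↦2}; S={0↦6, 1↦6, 2↦6}; K=[arg]⟩
[11] ⟨C=p; E={p↦2}; S={0↦6, 1↦6, 2↦6}; K=[fun]⟩
[12] ⟨C=p; E={x↦3, p↦2}; S={0↦6, 1↦6, 2↦6, 3↦6}; K=∅⟩
→ final value 6

Answer: 6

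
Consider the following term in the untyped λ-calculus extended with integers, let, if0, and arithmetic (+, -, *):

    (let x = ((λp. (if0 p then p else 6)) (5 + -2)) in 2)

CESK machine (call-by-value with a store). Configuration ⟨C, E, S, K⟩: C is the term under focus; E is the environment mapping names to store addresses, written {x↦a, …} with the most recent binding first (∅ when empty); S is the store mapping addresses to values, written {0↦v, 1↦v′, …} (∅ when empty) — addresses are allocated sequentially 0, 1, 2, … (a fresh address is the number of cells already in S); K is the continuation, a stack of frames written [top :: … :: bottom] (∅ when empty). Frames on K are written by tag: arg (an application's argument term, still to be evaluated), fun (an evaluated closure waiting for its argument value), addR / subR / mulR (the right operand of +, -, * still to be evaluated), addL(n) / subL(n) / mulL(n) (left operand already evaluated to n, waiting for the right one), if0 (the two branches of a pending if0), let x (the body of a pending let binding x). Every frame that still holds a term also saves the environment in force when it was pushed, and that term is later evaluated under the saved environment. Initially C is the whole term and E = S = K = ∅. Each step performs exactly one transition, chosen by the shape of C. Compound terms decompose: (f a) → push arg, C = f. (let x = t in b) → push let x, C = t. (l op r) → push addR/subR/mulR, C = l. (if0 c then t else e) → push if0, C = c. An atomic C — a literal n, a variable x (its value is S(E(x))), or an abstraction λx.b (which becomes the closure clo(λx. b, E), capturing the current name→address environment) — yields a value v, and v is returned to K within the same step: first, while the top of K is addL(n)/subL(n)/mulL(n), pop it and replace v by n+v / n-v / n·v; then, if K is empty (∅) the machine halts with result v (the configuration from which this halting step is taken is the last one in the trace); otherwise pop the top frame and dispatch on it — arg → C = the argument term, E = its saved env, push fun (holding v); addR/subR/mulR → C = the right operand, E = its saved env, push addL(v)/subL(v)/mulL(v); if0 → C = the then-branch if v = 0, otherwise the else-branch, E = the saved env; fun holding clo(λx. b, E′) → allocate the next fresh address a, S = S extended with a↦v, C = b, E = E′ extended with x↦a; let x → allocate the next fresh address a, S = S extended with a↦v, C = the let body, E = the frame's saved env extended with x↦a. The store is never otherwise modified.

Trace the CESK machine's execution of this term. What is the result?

[0] [C=(let x = ((λp. (if0 p then p else 6)) (5 + -2)) in 2) | E=∅ | S=∅ | K=∅]
[1] [C=((λp. (if0 p then p else 6)) (5 + -2)) | E=∅ | S=∅ | K=[let x]]
[2] [C=(λp. (if0 p then p else 6)) | E=∅ | S=∅ | K=[arg :: let x]]
[3] [C=(5 + -2) | E=∅ | S=∅ | K=[fun :: let x]]
[4] [C=5 | E=∅ | S=∅ | K=[addR :: fun :: let x]]
[5] [C=-2 | E=∅ | S=∅ | K=[addL(5) :: fun :: let x]]
[6] [C=(if0 p then p else 6) | E={p↦0} | S={0↦3} | K=[let x]]
[7] [C=p | E={p↦0} | S={0↦3} | K=[if0 :: let x]]
[8] [C=6 | E={p↦0} | S={0↦3} | K=[let x]]
[9] [C=2 | E={x↦1} | S={0↦3, 1↦6} | K=∅]
→ final value 2

Answer: 2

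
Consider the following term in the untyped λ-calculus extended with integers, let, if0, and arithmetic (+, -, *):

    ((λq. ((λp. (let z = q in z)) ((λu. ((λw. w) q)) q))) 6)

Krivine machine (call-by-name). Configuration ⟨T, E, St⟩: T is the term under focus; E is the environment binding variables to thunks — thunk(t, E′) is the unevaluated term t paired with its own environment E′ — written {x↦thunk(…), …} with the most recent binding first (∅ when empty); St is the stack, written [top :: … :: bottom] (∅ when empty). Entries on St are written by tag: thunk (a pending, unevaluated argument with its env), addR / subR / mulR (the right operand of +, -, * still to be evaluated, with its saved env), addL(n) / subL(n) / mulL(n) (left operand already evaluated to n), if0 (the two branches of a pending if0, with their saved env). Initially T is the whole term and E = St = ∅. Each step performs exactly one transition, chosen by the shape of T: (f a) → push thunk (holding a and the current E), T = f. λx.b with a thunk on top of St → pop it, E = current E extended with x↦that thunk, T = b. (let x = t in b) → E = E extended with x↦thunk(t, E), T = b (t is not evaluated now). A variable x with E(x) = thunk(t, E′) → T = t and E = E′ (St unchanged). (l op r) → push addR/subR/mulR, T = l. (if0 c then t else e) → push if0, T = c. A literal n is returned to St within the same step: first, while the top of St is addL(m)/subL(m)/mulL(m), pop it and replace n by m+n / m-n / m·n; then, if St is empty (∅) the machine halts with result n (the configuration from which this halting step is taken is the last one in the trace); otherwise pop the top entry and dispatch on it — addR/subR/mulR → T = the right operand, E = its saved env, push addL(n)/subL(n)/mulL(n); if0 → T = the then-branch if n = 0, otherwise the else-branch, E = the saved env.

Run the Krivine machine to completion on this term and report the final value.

t=0: ⟨T=((λq. ((λp. (let z = q in z)) ((λu. ((λw. w) q)) q))) 6); E=∅; St=∅⟩
t=1: ⟨T=(λq. ((λp. (let z = q in z)) ((λu. ((λw. w) q)) q))); E=∅; St=[thunk]⟩
t=2: ⟨T=((λp. (let z = q in z)) ((λu. ((λw. w) q)) q)); E={q↦thunk(6, ∅)}; St=∅⟩
t=3: ⟨T=(λp. (let z = q in z)); E={q↦thunk(6, ∅)}; St=[thunk]⟩
t=4: ⟨T=(let z = q in z); E={p↦thunk(((λu. ((λw. w) q)) q), {q↦thunk(6, ∅)}), q↦thunk(6, ∅)}; St=∅⟩
t=5: ⟨T=z; E={z↦thunk(q, {p↦thunk(((λu. ((λw. w) q)) q), {q↦thunk(6, ∅)}), q↦thunk(6, ∅)}), p↦thunk(((λu. ((λw. w) q)) q), {q↦thunk(6, ∅)}), q↦thunk(6, ∅)}; St=∅⟩
t=6: ⟨T=q; E={p↦thunk(((λu. ((λw. w) q)) q), {q↦thunk(6, ∅)}), q↦thunk(6, ∅)}; St=∅⟩
t=7: ⟨T=6; E=∅; St=∅⟩
→ final value 6

Answer: 6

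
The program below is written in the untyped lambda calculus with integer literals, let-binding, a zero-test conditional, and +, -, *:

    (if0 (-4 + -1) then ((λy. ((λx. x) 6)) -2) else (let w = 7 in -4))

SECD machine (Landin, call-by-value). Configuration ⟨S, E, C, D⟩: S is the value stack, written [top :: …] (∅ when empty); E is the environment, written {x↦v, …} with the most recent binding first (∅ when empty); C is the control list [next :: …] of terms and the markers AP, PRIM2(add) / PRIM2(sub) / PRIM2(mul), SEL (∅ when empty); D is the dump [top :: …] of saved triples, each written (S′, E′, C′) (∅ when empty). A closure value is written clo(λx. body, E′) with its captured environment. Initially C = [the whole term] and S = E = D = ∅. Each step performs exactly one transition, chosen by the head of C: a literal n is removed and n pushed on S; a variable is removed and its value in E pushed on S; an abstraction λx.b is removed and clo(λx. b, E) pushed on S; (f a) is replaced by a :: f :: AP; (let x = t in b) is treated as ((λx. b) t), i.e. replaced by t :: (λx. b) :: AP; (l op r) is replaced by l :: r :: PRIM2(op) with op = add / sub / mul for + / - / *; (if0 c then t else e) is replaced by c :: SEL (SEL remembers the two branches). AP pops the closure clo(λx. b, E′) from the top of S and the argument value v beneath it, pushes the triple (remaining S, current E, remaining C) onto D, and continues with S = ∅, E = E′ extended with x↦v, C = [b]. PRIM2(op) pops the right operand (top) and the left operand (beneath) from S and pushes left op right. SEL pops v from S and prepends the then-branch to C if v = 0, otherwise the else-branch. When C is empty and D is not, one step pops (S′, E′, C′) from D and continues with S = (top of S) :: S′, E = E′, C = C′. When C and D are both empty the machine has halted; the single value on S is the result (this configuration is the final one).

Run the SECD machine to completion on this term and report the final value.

Answer: -4

Execution trace:
[0] <S=∅, E=∅, C=[(if0 (-4 + -1) then ((λy. ((λx. x) 6)) -2) else (let w = 7 in -4))], D=∅>
[1] <S=∅, E=∅, C=[(-4 + -1) :: SEL], D=∅>
[2] <S=∅, E=∅, C=[-4 :: -1 :: PRIM2(add) :: SEL], D=∅>
[3] <S=[-4], E=∅, C=[-1 :: PRIM2(add) :: SEL], D=∅>
[4] <S=[-1 :: -4], E=∅, C=[PRIM2(add) :: SEL], D=∅>
[5] <S=[-5], E=∅, C=[SEL], D=∅>
[6] <S=∅, E=∅, C=[(let w = 7 in -4)], D=∅>
[7] <S=∅, E=∅, C=[7 :: (λw. -4) :: AP], D=∅>
[8] <S=[7], E=∅, C=[(λw. -4) :: AP], D=∅>
[9] <S=[clo(λw. -4, ∅) :: 7], E=∅, C=[AP], D=∅>
[10] <S=∅, E={w↦7}, C=[-4], D=[(∅, ∅, ∅)]>
[11] <S=[-4], E={w↦7}, C=∅, D=[(∅, ∅, ∅)]>
[12] <S=[-4], E=∅, C=∅, D=∅>
→ final value -4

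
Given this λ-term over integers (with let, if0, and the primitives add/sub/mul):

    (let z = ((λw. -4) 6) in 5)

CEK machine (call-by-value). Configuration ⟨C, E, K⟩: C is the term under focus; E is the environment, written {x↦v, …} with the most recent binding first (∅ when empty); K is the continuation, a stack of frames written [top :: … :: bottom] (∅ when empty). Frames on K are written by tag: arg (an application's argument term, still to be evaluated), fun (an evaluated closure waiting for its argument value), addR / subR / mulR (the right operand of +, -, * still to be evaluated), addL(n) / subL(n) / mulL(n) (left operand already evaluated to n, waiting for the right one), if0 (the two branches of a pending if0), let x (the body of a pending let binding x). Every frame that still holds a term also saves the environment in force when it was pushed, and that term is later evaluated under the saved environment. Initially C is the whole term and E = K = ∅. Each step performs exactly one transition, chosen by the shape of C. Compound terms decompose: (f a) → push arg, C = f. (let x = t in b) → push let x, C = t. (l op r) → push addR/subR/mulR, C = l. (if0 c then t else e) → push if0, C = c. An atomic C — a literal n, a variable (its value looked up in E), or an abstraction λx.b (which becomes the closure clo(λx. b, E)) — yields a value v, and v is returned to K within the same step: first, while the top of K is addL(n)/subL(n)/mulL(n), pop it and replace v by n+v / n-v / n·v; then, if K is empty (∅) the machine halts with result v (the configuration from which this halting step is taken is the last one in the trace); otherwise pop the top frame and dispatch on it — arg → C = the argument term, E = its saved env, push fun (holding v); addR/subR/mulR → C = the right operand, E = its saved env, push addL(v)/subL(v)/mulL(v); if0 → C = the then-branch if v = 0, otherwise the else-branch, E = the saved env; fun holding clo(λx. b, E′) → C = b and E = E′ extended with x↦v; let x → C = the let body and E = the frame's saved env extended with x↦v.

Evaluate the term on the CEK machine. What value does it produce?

Answer: 5

Execution trace:
step 0: ⟨C=(let z = ((λw. -4) 6) in 5); E=∅; K=∅⟩
step 1: ⟨C=((λw. -4) 6); E=∅; K=[let z]⟩
step 2: ⟨C=(λw. -4); E=∅; K=[arg :: let z]⟩
step 3: ⟨C=6; E=∅; K=[fun :: let z]⟩
step 4: ⟨C=-4; E={w↦6}; K=[let z]⟩
step 5: ⟨C=5; E={z↦-4}; K=∅⟩
→ final value 5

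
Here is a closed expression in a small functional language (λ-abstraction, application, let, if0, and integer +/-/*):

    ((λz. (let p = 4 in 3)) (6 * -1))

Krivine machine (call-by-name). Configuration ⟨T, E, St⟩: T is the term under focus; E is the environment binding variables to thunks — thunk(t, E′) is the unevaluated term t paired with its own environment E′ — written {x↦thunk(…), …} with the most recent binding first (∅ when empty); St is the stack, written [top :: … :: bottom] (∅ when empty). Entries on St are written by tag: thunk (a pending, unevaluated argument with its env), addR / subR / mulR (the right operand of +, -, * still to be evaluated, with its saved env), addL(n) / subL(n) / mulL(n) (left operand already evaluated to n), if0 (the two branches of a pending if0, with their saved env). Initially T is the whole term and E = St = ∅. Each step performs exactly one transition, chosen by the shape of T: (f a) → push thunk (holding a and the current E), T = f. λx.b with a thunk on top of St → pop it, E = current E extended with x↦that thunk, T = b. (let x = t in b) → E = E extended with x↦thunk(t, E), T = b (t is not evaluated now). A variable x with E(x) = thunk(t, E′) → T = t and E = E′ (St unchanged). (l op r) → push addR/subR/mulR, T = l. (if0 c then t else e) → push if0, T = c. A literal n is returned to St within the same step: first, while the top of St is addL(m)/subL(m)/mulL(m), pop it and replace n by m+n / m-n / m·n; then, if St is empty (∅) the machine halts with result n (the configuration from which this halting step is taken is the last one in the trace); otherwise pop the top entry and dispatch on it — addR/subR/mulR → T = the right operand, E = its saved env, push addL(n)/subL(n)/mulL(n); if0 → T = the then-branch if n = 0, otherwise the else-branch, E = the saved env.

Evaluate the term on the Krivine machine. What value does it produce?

Answer: 3

Execution trace:
[0] [T=((λz. (let p = 4 in 3)) (6 * -1)) | E=∅ | St=∅]
[1] [T=(λz. (let p = 4 in 3)) | E=∅ | St=[thunk]]
[2] [T=(let p = 4 in 3) | E={z↦thunk((6 * -1), ∅)} | St=∅]
[3] [T=3 | E={p↦thunk(4, {z↦thunk((6 * -1), ∅)}), z↦thunk((6 * -1), ∅)} | St=∅]
→ final value 3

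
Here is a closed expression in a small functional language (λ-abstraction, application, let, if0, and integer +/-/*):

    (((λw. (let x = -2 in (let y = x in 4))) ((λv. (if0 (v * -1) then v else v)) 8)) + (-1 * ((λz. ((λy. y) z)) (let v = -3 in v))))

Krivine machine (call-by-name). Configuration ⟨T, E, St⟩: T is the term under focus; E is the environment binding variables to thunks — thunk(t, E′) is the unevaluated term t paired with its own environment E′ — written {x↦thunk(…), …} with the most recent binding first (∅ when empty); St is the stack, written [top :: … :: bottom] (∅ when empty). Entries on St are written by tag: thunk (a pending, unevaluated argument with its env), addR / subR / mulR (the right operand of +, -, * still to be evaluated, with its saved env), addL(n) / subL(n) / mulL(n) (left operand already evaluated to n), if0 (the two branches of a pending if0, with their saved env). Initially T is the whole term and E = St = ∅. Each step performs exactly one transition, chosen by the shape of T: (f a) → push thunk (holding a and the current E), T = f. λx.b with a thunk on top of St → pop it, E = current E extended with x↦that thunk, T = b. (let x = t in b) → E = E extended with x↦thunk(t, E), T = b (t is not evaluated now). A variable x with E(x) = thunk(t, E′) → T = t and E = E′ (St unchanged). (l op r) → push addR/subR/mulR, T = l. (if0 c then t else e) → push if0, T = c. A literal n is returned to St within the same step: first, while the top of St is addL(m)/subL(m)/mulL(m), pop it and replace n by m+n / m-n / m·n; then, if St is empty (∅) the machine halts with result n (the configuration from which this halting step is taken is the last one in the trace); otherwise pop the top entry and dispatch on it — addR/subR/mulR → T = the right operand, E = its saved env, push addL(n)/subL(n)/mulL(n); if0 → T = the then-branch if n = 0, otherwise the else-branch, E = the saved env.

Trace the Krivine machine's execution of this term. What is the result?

step 0: ⟨T=(((λw. (let x = -2 in (let y = x in 4))) ((λv. (if0 (v * -1) then v else v)) 8)) + (-1 * ((λz. ((λy. y) z)) (let v = -3 in v)))); E=∅; St=∅⟩
step 1: ⟨T=((λw. (let x = -2 in (let y = x in 4))) ((λv. (if0 (v * -1) then v else v)) 8)); E=∅; St=[addR]⟩
step 2: ⟨T=(λw. (let x = -2 in (let y = x in 4))); E=∅; St=[thunk :: addR]⟩
step 3: ⟨T=(let x = -2 in (let y = x in 4)); E={w↦thunk(((λv. (if0 (v * -1) then v else v)) 8), ∅)}; St=[addR]⟩
step 4: ⟨T=(let y = x in 4); E={x↦thunk(-2, {w↦thunk(((λv. (if0 (v * -1) then v else v)) 8), ∅)}), w↦thunk(((λv. (if0 (v * -1) then v else v)) 8), ∅)}; St=[addR]⟩
step 5: ⟨T=4; E={y↦thunk(x, {x↦thunk(-2, {w↦thunk(((λv. (if0 (v * -1) then v else v)) 8), ∅)}), w↦thunk(((λv. (if0 (v * -1) then v else v)) 8), ∅)}), x↦thunk(-2, {w↦thunk(((λv. (if0 (v * -1) then v else v)) 8), ∅)}), w↦thunk(((λv. (if0 (v * -1) then v else v)) 8), ∅)}; St=[addR]⟩
step 6: ⟨T=(-1 * ((λz. ((λy. y) z)) (let v = -3 in v))); E=∅; St=[addL(4)]⟩
step 7: ⟨T=-1; E=∅; St=[mulR :: addL(4)]⟩
step 8: ⟨T=((λz. ((λy. y) z)) (let v = -3 in v)); E=∅; St=[mulL(-1) :: addL(4)]⟩
step 9: ⟨T=(λz. ((λy. y) z)); E=∅; St=[thunk :: mulL(-1) :: addL(4)]⟩
step 10: ⟨T=((λy. y) z); E={z↦thunk((let v = -3 in v), ∅)}; St=[mulL(-1) :: addL(4)]⟩
step 11: ⟨T=(λy. y); E={z↦thunk((let v = -3 in v), ∅)}; St=[thunk :: mulL(-1) :: addL(4)]⟩
step 12: ⟨T=y; E={y↦thunk(z, {z↦thunk((let v = -3 in v), ∅)}), z↦thunk((let v = -3 in v), ∅)}; St=[mulL(-1) :: addL(4)]⟩
step 13: ⟨T=z; E={z↦thunk((let v = -3 in v), ∅)}; St=[mulL(-1) :: addL(4)]⟩
step 14: ⟨T=(let v = -3 in v); E=∅; St=[mulL(-1) :: addL(4)]⟩
step 15: ⟨T=v; E={v↦thunk(-3, ∅)}; St=[mulL(-1) :: addL(4)]⟩
step 16: ⟨T=-3; E=∅; St=[mulL(-1) :: addL(4)]⟩
→ final value 7

Answer: 7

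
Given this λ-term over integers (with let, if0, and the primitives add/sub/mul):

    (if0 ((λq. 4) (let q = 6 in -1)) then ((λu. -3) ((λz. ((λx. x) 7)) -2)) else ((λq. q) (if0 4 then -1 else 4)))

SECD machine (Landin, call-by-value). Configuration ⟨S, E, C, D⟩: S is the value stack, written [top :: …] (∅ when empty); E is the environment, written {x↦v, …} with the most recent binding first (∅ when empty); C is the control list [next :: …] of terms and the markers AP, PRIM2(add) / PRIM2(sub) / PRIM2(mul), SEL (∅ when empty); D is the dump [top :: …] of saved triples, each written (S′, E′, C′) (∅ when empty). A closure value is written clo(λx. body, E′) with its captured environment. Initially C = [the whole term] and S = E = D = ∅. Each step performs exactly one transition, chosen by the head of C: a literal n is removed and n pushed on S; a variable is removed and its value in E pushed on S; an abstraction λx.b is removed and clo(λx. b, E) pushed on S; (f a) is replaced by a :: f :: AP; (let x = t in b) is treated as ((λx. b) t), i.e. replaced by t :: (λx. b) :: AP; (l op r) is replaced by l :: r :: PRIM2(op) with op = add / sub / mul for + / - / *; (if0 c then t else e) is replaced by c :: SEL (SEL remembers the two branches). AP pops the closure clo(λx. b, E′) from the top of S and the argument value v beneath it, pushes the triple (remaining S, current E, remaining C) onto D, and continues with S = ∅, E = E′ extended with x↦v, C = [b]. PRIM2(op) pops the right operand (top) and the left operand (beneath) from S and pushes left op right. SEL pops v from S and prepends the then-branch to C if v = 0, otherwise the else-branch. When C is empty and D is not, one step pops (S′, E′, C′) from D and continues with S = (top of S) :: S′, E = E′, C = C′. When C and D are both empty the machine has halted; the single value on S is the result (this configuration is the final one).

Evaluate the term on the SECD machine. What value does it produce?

Answer: 4

Derivation:
0. [S=∅ | E=∅ | C=[(if0 ((λq. 4) (let q = 6 in -1)) then ((λu. -3) ((λz. ((λx. x) 7)) -2)) else ((λq. q) (if0 4 then -1 else 4)))] | D=∅]
1. [S=∅ | E=∅ | C=[((λq. 4) (let q = 6 in -1)) :: SEL] | D=∅]
2. [S=∅ | E=∅ | C=[(let q = 6 in -1) :: (λq. 4) :: AP :: SEL] | D=∅]
3. [S=∅ | E=∅ | C=[6 :: (λq. -1) :: AP :: (λq. 4) :: AP :: SEL] | D=∅]
4. [S=[6] | E=∅ | C=[(λq. -1) :: AP :: (λq. 4) :: AP :: SEL] | D=∅]
5. [S=[clo(λq. -1, ∅) :: 6] | E=∅ | C=[AP :: (λq. 4) :: AP :: SEL] | D=∅]
6. [S=∅ | E={q↦6} | C=[-1] | D=[(∅, ∅, [(λq. 4) :: AP :: SEL])]]
7. [S=[-1] | E={q↦6} | C=∅ | D=[(∅, ∅, [(λq. 4) :: AP :: SEL])]]
8. [S=[-1] | E=∅ | C=[(λq. 4) :: AP :: SEL] | D=∅]
9. [S=[clo(λq. 4, ∅) :: -1] | E=∅ | C=[AP :: SEL] | D=∅]
10. [S=∅ | E={q↦-1} | C=[4] | D=[(∅, ∅, [SEL])]]
11. [S=[4] | E={q↦-1} | C=∅ | D=[(∅, ∅, [SEL])]]
12. [S=[4] | E=∅ | C=[SEL] | D=∅]
13. [S=∅ | E=∅ | C=[((λq. q) (if0 4 then -1 else 4))] | D=∅]
14. [S=∅ | E=∅ | C=[(if0 4 then -1 else 4) :: (λq. q) :: AP] | D=∅]
15. [S=∅ | E=∅ | C=[4 :: SEL :: (λq. q) :: AP] | D=∅]
16. [S=[4] | E=∅ | C=[SEL :: (λq. q) :: AP] | D=∅]
17. [S=∅ | E=∅ | C=[4 :: (λq. q) :: AP] | D=∅]
18. [S=[4] | E=∅ | C=[(λq. q) :: AP] | D=∅]
19. [S=[clo(λq. q, ∅) :: 4] | E=∅ | C=[AP] | D=∅]
20. [S=∅ | E={q↦4} | C=[q] | D=[(∅, ∅, ∅)]]
21. [S=[4] | E={q↦4} | C=∅ | D=[(∅, ∅, ∅)]]
22. [S=[4] | E=∅ | C=∅ | D=∅]
→ final value 4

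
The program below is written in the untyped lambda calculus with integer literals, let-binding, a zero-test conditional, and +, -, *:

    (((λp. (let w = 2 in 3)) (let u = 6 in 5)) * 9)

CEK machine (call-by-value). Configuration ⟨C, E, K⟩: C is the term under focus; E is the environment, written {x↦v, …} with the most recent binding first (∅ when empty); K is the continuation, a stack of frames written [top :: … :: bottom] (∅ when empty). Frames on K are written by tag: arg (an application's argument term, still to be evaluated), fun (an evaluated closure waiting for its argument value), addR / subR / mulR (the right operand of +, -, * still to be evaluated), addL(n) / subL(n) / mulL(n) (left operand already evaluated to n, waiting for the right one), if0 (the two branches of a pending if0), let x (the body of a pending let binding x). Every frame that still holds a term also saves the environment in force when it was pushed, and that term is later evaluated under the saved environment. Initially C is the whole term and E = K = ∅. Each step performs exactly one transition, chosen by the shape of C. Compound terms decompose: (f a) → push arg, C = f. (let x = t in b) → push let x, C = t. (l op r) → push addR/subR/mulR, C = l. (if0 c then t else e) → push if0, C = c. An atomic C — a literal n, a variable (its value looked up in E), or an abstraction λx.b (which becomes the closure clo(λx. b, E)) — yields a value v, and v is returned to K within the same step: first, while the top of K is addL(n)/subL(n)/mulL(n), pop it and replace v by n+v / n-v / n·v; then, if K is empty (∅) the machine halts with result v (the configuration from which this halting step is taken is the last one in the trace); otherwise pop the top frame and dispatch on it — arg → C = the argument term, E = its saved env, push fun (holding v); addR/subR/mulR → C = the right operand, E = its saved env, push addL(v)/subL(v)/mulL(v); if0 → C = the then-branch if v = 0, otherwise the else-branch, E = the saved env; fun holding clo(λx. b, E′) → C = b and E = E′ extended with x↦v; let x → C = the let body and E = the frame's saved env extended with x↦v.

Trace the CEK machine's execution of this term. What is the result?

t=0: [C=(((λp. (let w = 2 in 3)) (let u = 6 in 5)) * 9) | E=∅ | K=∅]
t=1: [C=((λp. (let w = 2 in 3)) (let u = 6 in 5)) | E=∅ | K=[mulR]]
t=2: [C=(λp. (let w = 2 in 3)) | E=∅ | K=[arg :: mulR]]
t=3: [C=(let u = 6 in 5) | E=∅ | K=[fun :: mulR]]
t=4: [C=6 | E=∅ | K=[let u :: fun :: mulR]]
t=5: [C=5 | E={u↦6} | K=[fun :: mulR]]
t=6: [C=(let w = 2 in 3) | E={p↦5} | K=[mulR]]
t=7: [C=2 | E={p↦5} | K=[let w :: mulR]]
t=8: [C=3 | E={w↦2, p↦5} | K=[mulR]]
t=9: [C=9 | E=∅ | K=[mulL(3)]]
→ final value 27

Answer: 27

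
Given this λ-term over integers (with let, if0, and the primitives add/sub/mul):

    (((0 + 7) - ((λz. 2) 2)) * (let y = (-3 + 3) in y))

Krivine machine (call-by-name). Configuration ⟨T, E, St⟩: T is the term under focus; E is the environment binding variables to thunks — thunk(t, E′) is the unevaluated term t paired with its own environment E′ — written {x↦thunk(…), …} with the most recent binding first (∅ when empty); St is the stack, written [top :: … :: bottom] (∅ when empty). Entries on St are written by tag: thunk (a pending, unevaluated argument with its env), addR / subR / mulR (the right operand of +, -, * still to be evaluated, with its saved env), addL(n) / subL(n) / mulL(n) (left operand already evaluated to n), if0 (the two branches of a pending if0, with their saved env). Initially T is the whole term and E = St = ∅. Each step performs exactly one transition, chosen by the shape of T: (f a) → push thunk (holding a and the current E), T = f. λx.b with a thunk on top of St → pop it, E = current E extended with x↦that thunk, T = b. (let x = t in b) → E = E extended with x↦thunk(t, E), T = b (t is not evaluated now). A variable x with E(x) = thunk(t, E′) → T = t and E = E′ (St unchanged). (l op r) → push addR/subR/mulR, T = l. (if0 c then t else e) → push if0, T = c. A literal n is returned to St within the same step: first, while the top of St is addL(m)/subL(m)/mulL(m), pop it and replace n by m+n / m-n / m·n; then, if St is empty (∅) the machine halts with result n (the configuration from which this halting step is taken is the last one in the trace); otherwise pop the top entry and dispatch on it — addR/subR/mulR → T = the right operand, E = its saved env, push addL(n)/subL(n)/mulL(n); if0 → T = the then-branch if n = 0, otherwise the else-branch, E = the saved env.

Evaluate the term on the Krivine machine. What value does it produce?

Answer: 0

Derivation:
t=0: ⟨T=(((0 + 7) - ((λz. 2) 2)) * (let y = (-3 + 3) in y)); E=∅; St=∅⟩
t=1: ⟨T=((0 + 7) - ((λz. 2) 2)); E=∅; St=[mulR]⟩
t=2: ⟨T=(0 + 7); E=∅; St=[subR :: mulR]⟩
t=3: ⟨T=0; E=∅; St=[addR :: subR :: mulR]⟩
t=4: ⟨T=7; E=∅; St=[addL(0) :: subR :: mulR]⟩
t=5: ⟨T=((λz. 2) 2); E=∅; St=[subL(7) :: mulR]⟩
t=6: ⟨T=(λz. 2); E=∅; St=[thunk :: subL(7) :: mulR]⟩
t=7: ⟨T=2; E={z↦thunk(2, ∅)}; St=[subL(7) :: mulR]⟩
t=8: ⟨T=(let y = (-3 + 3) in y); E=∅; St=[mulL(5)]⟩
t=9: ⟨T=y; E={y↦thunk((-3 + 3), ∅)}; St=[mulL(5)]⟩
t=10: ⟨T=(-3 + 3); E=∅; St=[mulL(5)]⟩
t=11: ⟨T=-3; E=∅; St=[addR :: mulL(5)]⟩
t=12: ⟨T=3; E=∅; St=[addL(-3) :: mulL(5)]⟩
→ final value 0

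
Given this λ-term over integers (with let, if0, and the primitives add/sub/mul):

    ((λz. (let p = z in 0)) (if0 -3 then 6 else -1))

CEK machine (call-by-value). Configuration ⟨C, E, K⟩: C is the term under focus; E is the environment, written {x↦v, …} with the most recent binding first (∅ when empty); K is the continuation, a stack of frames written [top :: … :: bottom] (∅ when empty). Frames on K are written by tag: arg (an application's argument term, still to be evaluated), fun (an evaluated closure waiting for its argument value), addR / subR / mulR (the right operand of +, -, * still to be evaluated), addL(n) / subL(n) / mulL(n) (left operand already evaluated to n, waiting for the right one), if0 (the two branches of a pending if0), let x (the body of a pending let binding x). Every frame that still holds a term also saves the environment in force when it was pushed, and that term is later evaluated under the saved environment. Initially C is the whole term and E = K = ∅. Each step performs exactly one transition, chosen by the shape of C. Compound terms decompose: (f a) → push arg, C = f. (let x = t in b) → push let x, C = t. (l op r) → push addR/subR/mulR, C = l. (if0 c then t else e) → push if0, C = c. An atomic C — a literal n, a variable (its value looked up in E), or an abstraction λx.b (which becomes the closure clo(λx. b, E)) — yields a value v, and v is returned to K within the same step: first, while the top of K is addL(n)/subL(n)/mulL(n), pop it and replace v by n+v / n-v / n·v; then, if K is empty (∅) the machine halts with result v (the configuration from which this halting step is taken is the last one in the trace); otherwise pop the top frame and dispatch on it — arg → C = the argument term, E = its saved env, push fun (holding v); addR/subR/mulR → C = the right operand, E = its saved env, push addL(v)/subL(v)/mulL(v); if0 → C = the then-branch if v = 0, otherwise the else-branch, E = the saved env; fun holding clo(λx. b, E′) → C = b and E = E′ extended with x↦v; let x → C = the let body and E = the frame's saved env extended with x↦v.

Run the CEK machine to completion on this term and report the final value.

Answer: 0

Execution trace:
0. <C=((λz. (let p = z in 0)) (if0 -3 then 6 else -1)), E=∅, K=∅>
1. <C=(λz. (let p = z in 0)), E=∅, K=[arg]>
2. <C=(if0 -3 then 6 else -1), E=∅, K=[fun]>
3. <C=-3, E=∅, K=[if0 :: fun]>
4. <C=-1, E=∅, K=[fun]>
5. <C=(let p = z in 0), E={z↦-1}, K=∅>
6. <C=z, E={z↦-1}, K=[let p]>
7. <C=0, E={p↦-1, z↦-1}, K=∅>
→ final value 0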